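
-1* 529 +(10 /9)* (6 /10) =-528.33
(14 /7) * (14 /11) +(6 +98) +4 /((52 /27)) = 108.62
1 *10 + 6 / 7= 76 / 7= 10.86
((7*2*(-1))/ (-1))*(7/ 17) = 98/ 17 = 5.76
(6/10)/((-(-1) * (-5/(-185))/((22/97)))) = 2442/485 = 5.04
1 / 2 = 0.50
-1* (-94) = 94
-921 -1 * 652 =-1573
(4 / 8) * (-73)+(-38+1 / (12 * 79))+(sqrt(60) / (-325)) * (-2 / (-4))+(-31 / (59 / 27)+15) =-4121371 / 55932 -sqrt(15) / 325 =-73.70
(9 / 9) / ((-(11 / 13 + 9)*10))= -13 / 1280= -0.01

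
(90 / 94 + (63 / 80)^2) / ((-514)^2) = 474543 / 79470156800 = 0.00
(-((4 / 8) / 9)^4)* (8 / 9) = -1 / 118098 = -0.00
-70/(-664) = 35/332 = 0.11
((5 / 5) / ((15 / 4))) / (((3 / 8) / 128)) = 4096 / 45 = 91.02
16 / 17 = 0.94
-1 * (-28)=28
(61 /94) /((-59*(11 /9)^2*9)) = -549 /671066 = -0.00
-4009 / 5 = -801.80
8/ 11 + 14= 162/ 11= 14.73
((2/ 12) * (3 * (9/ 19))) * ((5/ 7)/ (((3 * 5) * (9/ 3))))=1/ 266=0.00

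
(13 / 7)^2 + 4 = 7.45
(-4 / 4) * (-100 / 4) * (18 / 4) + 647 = 1519 / 2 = 759.50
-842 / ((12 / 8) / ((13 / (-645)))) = 21892 / 1935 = 11.31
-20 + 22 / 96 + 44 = 1163 / 48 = 24.23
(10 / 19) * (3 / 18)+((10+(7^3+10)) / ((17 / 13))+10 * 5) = 317518 / 969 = 327.68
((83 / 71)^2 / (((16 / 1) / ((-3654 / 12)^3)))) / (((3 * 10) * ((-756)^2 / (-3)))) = 1176110747 / 2787471360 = 0.42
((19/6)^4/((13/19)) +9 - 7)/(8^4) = 2509795/69009408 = 0.04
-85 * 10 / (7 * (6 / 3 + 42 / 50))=-21250 / 497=-42.76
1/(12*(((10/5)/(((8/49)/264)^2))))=1/62752536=0.00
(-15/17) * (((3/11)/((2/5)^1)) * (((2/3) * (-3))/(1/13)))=15.64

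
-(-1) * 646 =646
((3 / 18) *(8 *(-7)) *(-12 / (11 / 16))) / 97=1792 / 1067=1.68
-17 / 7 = -2.43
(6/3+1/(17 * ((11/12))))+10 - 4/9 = 19556/1683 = 11.62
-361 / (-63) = 5.73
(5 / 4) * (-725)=-3625 / 4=-906.25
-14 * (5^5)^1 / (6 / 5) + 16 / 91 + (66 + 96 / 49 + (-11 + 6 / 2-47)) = -69646774 / 1911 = -36445.20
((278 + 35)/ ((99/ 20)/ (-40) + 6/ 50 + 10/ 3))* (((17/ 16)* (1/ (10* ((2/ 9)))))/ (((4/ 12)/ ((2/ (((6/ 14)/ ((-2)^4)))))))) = 80453520/ 7991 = 10068.02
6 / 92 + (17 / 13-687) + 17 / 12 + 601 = -298559 / 3588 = -83.21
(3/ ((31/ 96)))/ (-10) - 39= -6189/ 155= -39.93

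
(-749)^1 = -749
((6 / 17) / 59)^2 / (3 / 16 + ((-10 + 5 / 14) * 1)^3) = -65856 / 1649761201163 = -0.00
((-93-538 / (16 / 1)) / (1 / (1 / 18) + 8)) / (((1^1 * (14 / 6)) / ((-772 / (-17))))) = -586527 / 6188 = -94.78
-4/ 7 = -0.57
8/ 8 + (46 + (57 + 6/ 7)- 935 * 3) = -18901/ 7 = -2700.14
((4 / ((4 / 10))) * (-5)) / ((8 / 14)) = -175 / 2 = -87.50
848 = 848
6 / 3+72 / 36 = 4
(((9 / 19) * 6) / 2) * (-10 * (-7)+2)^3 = 10077696 / 19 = 530405.05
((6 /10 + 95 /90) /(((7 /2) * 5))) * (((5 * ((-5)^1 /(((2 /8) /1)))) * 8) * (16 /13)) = -76288 /819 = -93.15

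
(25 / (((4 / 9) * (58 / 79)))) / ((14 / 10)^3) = 2221875 / 79576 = 27.92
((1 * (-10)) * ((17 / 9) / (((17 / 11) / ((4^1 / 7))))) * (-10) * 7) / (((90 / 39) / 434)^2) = 1400615216 / 81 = 17291545.88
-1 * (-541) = 541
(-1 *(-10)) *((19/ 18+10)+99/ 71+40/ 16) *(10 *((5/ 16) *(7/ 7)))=467.19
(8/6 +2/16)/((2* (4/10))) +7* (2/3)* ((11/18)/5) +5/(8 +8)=11689/4320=2.71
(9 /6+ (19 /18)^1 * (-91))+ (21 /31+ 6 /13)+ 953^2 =3293735221 /3627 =908115.58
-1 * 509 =-509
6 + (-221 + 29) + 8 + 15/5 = -175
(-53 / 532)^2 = 2809 / 283024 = 0.01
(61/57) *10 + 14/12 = 451/38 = 11.87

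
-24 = -24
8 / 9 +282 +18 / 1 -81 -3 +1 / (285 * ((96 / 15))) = 1186819 / 5472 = 216.89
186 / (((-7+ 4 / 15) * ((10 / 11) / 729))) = -22151.50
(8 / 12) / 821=0.00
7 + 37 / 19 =170 / 19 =8.95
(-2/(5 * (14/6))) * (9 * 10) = -108/7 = -15.43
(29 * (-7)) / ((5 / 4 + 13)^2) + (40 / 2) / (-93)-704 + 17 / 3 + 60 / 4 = -68946998 / 100719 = -684.55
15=15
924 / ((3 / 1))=308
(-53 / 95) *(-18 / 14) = 477 / 665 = 0.72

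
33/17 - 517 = -8756/17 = -515.06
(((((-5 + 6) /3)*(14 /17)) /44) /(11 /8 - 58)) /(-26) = 14 /3303729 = 0.00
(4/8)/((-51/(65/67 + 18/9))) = -0.03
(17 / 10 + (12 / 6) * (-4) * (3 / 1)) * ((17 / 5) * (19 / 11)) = -72029 / 550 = -130.96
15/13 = 1.15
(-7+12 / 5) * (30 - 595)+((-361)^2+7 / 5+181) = 665512 / 5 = 133102.40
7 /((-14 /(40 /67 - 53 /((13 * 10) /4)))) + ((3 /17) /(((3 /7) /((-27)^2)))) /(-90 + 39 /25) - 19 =-21.88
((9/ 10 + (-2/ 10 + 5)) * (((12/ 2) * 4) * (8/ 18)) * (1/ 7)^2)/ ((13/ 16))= 4864/ 3185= 1.53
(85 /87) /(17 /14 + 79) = 1190 /97701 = 0.01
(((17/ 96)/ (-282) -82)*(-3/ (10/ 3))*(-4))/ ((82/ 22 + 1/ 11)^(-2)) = -88998651/ 20680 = -4303.61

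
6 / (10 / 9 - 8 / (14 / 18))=-189 / 289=-0.65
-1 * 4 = -4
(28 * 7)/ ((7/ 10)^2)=400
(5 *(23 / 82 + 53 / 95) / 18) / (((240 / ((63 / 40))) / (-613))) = -9341507 / 9971200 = -0.94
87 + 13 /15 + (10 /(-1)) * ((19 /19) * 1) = 1168 /15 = 77.87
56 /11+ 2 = 78 /11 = 7.09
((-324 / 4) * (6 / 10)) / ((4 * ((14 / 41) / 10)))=-9963 / 28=-355.82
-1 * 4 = -4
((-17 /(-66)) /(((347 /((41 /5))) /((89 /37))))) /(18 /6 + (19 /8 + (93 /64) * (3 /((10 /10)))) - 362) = -1985056 /47760117075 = -0.00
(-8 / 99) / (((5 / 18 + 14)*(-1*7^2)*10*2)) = 4 / 692615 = 0.00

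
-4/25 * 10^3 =-160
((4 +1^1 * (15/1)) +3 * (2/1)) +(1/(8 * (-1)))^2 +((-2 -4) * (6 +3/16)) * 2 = -3151/64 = -49.23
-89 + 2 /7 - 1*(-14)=-523 /7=-74.71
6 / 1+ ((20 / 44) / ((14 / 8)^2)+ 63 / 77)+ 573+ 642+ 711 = 1041869 / 539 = 1932.97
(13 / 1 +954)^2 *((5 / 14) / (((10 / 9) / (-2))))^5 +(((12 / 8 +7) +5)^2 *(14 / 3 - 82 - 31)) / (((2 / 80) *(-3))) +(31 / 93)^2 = 160584.42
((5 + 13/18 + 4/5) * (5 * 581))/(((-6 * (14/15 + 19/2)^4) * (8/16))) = -5115705000/9597924961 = -0.53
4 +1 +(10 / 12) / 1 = 35 / 6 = 5.83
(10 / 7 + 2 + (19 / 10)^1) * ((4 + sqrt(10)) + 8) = 80.79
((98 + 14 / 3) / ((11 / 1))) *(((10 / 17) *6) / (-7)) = -80 / 17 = -4.71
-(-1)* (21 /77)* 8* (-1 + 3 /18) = -20 /11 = -1.82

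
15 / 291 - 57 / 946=-799 / 91762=-0.01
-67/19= -3.53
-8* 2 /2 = -8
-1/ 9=-0.11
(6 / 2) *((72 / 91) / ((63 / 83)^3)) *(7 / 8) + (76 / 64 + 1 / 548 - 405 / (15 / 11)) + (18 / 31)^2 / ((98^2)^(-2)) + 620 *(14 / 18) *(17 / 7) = 7886846521508463367 / 253609299216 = 31098412.19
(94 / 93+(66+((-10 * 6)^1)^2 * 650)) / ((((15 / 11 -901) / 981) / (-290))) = 28376556423270 / 38347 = 739994169.64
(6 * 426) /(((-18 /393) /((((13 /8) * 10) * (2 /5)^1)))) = -362739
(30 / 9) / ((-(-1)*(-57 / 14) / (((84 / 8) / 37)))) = -490 / 2109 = -0.23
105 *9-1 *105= 840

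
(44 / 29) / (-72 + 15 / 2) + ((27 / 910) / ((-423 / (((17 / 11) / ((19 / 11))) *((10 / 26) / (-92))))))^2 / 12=-13299971689717504585 / 565399932855060436224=-0.02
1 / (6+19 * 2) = 1 / 44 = 0.02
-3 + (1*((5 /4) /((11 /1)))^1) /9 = -1183 /396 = -2.99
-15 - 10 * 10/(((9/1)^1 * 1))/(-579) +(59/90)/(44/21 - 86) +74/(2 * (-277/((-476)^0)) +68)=-12511828549/826360380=-15.14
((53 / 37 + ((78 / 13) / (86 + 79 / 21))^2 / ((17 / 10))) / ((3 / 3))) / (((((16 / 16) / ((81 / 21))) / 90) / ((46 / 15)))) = 4780204400988 / 3128969935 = 1527.72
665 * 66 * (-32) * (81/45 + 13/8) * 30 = -144310320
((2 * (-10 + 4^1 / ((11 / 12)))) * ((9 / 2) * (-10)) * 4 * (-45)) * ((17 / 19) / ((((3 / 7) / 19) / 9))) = -358570800 / 11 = -32597345.45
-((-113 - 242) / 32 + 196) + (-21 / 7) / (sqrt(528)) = -5917 / 32 - sqrt(33) / 44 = -185.04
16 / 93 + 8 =8.17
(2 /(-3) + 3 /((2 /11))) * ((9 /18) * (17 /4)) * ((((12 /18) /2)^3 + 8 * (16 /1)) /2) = 5583055 /2592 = 2153.96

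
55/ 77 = 5/ 7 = 0.71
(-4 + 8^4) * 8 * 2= 65472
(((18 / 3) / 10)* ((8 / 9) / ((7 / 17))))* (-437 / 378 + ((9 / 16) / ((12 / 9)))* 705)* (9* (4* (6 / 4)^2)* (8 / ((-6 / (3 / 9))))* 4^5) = -31191924224 / 2205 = -14145997.38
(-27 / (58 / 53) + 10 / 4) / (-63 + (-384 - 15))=643 / 13398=0.05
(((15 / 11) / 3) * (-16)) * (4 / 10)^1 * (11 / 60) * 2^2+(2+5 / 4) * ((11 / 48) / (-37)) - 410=-4879897 / 11840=-412.15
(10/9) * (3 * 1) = 10/3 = 3.33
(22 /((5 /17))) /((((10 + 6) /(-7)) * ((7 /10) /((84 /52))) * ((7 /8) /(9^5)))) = -66252978 /13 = -5096382.92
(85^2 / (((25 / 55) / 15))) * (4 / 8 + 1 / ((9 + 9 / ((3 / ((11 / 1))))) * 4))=6755375 / 56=120631.70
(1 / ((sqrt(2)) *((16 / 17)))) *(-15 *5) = -1275 *sqrt(2) / 32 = -56.35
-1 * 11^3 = -1331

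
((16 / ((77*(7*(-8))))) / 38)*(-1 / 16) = 1 / 163856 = 0.00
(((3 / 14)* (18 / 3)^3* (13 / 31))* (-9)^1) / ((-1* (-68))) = -9477 / 3689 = -2.57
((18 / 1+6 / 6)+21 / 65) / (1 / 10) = 193.23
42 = 42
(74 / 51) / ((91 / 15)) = 370 / 1547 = 0.24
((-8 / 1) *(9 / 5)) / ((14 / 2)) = -72 / 35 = -2.06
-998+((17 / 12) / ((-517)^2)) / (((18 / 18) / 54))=-533508691 / 534578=-998.00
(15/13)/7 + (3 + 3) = 561/91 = 6.16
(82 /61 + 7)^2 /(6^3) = 259081 /803736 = 0.32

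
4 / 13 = 0.31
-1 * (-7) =7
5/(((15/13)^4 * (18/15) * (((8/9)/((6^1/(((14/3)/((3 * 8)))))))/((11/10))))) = 314171/3500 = 89.76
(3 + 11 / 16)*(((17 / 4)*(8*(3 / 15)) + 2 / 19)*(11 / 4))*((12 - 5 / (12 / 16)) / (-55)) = -9676 / 1425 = -6.79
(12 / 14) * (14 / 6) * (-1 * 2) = -4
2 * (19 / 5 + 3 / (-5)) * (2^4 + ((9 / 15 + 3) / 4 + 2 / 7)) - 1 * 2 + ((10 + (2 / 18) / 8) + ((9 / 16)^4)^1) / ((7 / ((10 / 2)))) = 115.21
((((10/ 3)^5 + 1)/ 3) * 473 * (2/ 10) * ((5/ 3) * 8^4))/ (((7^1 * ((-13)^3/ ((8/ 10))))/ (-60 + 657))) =-11891725058048/ 4312035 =-2757798.83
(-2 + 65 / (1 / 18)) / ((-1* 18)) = -584 / 9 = -64.89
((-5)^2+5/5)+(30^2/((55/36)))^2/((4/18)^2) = 850308746/121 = 7027345.01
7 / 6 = 1.17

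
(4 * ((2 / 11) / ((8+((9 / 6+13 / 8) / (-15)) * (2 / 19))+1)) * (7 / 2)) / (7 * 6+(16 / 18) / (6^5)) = 0.01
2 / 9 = 0.22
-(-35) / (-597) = -35 / 597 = -0.06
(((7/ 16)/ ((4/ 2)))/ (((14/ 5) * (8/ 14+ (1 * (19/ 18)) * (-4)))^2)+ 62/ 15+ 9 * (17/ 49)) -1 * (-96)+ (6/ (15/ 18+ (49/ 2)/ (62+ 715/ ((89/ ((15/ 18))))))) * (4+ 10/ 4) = 7092662848925377/ 52139879984640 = 136.03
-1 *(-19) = 19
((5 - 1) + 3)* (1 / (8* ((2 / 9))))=63 / 16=3.94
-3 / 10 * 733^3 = -1181498511 / 10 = -118149851.10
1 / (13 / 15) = 15 / 13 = 1.15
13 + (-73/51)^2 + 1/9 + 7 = 57638/2601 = 22.16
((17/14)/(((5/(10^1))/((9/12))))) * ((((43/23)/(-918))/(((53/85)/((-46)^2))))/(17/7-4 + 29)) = -84065/183168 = -0.46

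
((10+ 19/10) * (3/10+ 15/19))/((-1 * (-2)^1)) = 24633/3800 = 6.48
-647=-647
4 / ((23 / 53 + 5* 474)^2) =11236 / 15783650689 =0.00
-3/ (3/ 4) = -4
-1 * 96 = -96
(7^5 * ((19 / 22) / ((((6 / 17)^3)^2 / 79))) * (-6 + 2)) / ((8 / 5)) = -3044629316983415 / 2052864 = -1483113015.27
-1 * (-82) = 82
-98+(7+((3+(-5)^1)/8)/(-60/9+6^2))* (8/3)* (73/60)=-596507/7920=-75.32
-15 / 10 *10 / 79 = -15 / 79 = -0.19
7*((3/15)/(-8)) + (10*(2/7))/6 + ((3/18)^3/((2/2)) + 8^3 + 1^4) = 485074/945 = 513.31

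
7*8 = 56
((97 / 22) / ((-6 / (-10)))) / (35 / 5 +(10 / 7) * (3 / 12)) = 3395 / 3399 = 1.00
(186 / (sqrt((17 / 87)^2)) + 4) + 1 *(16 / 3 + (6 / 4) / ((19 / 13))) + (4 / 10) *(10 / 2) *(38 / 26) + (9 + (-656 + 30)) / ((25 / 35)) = 12768959 / 125970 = 101.37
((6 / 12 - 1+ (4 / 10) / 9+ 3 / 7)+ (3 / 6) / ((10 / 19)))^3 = 1573037747 / 2000376000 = 0.79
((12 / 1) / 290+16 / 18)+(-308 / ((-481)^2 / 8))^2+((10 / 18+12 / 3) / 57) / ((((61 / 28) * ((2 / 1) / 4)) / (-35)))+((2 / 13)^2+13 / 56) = -18794320453598819047 / 13601397557319750360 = -1.38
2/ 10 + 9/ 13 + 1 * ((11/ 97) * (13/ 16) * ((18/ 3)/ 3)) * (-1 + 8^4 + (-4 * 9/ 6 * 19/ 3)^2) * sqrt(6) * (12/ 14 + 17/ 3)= 58/ 65 + 108514549 * sqrt(6)/ 16296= 16311.97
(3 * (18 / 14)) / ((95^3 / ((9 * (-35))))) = -243 / 171475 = -0.00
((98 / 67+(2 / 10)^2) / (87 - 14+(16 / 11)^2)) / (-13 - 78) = -304557 / 1385390825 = -0.00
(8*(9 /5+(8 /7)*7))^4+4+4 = 23612629896 /625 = 37780207.83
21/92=0.23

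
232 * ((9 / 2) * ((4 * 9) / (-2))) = -18792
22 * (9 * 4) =792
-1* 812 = -812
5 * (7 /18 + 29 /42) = 340 /63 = 5.40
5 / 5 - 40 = -39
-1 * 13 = -13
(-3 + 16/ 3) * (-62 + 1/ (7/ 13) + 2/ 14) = -140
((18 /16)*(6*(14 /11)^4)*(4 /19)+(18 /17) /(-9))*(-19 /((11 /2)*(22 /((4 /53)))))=-68306344 /1596176461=-0.04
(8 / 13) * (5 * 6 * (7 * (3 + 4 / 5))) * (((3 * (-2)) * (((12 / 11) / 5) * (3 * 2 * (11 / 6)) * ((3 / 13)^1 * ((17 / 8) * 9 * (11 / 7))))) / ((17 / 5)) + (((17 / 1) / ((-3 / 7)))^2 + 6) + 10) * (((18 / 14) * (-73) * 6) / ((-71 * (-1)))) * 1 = -510384132288 / 83993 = -6076507.95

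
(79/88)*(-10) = -395/44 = -8.98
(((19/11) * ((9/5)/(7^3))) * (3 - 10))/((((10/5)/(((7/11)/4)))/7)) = -171/4840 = -0.04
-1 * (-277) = 277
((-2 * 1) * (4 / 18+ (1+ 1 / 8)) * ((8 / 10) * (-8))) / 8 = 2.16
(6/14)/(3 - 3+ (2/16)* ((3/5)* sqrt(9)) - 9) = -40/819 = -0.05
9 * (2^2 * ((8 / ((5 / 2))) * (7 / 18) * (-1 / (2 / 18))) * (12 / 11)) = -24192 / 55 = -439.85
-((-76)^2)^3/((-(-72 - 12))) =-48174982144/21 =-2294046768.76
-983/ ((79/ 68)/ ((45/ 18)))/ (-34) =4915/ 79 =62.22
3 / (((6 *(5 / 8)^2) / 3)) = 96 / 25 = 3.84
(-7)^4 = 2401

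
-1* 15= -15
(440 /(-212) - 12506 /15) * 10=-1328936 /159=-8358.09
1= 1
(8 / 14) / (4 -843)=-4 / 5873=-0.00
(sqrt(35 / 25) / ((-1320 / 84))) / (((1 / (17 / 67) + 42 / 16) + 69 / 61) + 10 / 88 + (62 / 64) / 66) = -696864* sqrt(35) / 428481875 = -0.01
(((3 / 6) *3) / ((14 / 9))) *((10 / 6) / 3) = 15 / 28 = 0.54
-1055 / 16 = -65.94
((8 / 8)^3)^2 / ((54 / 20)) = 10 / 27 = 0.37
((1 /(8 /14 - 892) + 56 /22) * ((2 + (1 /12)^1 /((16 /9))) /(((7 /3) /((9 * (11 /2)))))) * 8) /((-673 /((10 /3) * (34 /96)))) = -1.55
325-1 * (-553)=878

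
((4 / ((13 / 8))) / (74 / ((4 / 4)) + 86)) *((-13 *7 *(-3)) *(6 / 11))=126 / 55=2.29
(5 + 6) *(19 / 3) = 209 / 3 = 69.67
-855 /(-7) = 855 /7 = 122.14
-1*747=-747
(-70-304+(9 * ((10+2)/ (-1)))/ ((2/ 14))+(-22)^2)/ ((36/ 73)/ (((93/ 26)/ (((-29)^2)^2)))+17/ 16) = -23390368/ 3530785223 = -0.01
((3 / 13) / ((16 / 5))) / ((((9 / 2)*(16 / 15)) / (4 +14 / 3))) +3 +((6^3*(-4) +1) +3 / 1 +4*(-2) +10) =-164135 / 192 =-854.87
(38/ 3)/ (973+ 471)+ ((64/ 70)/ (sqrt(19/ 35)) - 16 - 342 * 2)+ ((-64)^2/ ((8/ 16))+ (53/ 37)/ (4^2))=32 * sqrt(665)/ 665+ 252813365/ 33744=7493.34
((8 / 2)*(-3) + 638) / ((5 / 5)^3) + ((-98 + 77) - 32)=573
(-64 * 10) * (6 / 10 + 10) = -6784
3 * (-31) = -93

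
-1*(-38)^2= -1444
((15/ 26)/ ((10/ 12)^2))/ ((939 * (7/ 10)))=36/ 28483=0.00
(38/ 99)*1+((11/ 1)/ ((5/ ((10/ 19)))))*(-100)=-217078/ 1881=-115.41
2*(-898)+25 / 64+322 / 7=-111975 / 64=-1749.61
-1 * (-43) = 43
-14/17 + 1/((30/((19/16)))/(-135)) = -3355/544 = -6.17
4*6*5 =120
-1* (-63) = 63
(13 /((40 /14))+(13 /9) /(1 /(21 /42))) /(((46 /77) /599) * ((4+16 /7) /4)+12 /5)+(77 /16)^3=738317614825 /6496210944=113.65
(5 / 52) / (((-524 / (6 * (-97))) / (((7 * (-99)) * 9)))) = -9074835 / 13624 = -666.09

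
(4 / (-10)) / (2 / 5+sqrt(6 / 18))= 12 / 13 -10*sqrt(3) / 13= -0.41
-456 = -456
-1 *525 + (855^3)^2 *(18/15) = 468789563334768225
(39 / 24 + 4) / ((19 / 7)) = 315 / 152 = 2.07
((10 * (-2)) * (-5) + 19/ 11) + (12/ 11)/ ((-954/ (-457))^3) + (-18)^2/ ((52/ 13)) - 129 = 3896071745/ 72354222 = 53.85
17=17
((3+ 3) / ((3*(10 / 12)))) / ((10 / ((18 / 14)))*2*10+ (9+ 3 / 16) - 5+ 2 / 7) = 12096 / 806545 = 0.01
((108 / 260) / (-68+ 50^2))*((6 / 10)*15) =243 / 158080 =0.00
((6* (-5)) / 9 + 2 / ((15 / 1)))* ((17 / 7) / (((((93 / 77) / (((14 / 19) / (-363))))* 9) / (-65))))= -49504 / 524799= -0.09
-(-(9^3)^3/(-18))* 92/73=-1980149166/73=-27125331.04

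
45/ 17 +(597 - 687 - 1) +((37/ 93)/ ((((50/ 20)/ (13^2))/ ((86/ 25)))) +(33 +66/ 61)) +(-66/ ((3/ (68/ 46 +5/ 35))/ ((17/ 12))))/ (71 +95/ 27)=293413157169613/ 7810081503000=37.57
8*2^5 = 256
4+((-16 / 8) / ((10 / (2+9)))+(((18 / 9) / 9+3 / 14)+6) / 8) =13127 / 5040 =2.60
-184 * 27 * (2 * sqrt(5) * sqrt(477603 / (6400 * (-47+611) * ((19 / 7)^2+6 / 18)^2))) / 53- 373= -373- 36423513 * sqrt(235) / 28198120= -392.80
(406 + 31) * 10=4370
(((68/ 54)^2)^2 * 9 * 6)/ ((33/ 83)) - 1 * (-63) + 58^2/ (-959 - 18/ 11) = 2752472588455/ 6863678613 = 401.02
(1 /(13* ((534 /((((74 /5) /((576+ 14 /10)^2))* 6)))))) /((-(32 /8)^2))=-185 /77146621864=-0.00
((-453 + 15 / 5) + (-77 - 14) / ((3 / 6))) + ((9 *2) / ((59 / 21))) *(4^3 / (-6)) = -41320 / 59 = -700.34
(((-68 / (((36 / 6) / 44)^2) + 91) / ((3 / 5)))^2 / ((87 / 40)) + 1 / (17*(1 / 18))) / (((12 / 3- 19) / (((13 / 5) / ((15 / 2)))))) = -455242636539964 / 1212964875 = -375313.95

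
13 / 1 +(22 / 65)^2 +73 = 86.11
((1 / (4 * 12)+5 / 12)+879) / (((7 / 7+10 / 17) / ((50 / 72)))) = 5980175 / 15552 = 384.53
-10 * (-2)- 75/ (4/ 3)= -145/ 4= -36.25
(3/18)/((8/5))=5/48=0.10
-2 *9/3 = -6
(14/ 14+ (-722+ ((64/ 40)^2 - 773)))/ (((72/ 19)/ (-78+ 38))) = 708434/ 45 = 15742.98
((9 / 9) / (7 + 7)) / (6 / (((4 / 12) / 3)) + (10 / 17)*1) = 17 / 12992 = 0.00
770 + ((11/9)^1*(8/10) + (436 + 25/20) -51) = 208301/180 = 1157.23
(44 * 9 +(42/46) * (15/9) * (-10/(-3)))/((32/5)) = 69185/1104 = 62.67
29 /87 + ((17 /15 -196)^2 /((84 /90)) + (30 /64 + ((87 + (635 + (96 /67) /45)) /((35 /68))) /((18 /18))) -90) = 41998.98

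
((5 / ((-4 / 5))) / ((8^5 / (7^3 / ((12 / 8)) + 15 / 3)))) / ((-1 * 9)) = 17525 / 3538944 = 0.00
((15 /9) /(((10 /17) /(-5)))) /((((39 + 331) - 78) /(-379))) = 18.39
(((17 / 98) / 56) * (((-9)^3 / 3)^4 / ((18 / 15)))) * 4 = 36002997.34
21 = 21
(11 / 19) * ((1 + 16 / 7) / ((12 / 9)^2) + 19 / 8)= 5203 / 2128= 2.45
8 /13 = 0.62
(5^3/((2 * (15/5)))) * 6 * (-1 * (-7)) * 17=14875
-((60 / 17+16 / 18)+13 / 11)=-9425 / 1683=-5.60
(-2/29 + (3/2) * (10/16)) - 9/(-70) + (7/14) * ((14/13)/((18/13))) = 202577/146160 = 1.39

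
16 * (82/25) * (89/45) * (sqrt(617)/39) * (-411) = -15997216 * sqrt(617)/14625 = -27170.09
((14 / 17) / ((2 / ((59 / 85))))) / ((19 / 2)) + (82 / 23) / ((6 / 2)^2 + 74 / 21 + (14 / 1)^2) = 130469752 / 2765185235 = 0.05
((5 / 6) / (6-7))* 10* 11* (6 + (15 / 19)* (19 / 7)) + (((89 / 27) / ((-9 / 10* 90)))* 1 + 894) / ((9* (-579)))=-59560173448 / 79775199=-746.60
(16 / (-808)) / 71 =-2 / 7171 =-0.00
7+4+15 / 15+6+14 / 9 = 176 / 9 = 19.56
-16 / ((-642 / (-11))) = -88 / 321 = -0.27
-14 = -14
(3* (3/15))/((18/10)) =1/3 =0.33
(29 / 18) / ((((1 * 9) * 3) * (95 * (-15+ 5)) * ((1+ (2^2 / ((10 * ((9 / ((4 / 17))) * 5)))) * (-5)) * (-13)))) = 493 / 100968660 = 0.00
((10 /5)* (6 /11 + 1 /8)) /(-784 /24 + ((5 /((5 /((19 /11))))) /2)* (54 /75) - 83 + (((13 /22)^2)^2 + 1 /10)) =-0.01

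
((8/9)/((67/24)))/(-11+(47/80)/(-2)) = -0.03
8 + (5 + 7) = 20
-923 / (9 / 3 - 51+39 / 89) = 82147 / 4233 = 19.41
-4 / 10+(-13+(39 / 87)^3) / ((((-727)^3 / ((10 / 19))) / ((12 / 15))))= -356107243399506 / 890268139984765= -0.40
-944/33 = -28.61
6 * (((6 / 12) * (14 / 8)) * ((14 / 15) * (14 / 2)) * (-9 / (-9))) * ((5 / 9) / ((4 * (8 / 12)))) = 343 / 48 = 7.15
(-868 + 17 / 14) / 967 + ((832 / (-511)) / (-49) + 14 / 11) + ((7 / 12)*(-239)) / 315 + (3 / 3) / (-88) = -12761914229 / 287647030440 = -0.04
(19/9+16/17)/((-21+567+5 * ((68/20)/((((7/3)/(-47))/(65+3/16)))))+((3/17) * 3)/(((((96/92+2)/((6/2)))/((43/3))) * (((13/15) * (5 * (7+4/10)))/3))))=-25158224/179481598119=-0.00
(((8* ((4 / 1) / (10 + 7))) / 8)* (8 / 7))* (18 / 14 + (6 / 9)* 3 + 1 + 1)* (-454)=-537536 / 833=-645.30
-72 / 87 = -24 / 29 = -0.83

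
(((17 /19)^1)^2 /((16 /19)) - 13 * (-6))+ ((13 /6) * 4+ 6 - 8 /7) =590357 /6384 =92.47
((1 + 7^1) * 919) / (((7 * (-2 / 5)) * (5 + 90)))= -3676 / 133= -27.64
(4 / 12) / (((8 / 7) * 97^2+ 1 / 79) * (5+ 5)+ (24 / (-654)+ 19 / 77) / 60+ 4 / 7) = 13260940 / 4277931375317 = 0.00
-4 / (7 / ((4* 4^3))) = -1024 / 7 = -146.29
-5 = -5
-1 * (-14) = 14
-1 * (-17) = 17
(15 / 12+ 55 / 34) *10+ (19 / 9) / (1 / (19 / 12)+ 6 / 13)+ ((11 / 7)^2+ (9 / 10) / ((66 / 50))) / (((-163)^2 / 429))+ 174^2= 1629913440218411 / 53780704110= 30306.66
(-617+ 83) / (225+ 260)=-534 / 485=-1.10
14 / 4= 7 / 2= 3.50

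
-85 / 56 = -1.52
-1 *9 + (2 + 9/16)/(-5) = -761/80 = -9.51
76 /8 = 19 /2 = 9.50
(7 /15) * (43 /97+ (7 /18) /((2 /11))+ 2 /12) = 67193 /52380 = 1.28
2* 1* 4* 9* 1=72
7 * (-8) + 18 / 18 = -55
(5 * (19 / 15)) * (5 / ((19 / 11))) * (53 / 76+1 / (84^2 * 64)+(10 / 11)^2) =7910069735 / 283143168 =27.94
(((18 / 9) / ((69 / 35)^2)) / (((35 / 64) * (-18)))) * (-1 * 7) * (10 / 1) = 156800 / 42849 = 3.66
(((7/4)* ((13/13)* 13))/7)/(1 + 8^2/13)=169/308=0.55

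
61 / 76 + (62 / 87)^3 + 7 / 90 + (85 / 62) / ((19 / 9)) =14674532737 / 7757165340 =1.89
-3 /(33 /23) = -23 /11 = -2.09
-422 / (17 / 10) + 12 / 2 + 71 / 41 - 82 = -322.50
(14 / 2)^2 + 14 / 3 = 161 / 3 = 53.67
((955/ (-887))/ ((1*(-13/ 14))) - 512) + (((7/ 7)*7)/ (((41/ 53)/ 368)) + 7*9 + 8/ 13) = 1362869295/ 472771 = 2882.73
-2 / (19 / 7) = -0.74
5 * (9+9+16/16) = 95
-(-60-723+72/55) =42993/55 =781.69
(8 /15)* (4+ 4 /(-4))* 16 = 25.60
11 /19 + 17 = 334 /19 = 17.58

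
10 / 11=0.91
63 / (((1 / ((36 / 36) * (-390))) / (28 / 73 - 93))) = 166117770 / 73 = 2275585.89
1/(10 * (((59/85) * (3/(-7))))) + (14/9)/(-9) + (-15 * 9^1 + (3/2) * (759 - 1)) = 9572251/9558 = 1001.49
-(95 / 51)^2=-9025 / 2601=-3.47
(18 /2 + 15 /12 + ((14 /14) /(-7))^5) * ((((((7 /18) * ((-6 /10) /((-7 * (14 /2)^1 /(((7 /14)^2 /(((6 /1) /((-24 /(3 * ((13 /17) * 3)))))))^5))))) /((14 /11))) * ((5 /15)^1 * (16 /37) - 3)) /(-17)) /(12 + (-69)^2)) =-200686966634341 /2295838019979221278644720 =-8.741e-11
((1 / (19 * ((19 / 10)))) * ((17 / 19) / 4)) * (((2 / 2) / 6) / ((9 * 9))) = 85 / 6666948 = 0.00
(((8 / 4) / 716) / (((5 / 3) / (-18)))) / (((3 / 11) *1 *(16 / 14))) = -693 / 7160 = -0.10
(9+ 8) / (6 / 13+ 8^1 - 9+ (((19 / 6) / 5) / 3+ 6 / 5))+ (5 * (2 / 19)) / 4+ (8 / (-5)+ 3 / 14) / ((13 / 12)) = 18.33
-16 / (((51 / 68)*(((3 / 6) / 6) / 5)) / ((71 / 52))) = -22720 / 13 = -1747.69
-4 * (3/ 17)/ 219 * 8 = -32/ 1241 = -0.03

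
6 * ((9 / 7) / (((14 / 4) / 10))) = 1080 / 49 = 22.04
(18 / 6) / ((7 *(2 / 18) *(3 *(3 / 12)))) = 36 / 7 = 5.14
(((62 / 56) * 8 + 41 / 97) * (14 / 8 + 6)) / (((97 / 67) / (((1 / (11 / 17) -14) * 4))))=-1792943249 / 724493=-2474.76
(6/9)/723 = 2/2169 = 0.00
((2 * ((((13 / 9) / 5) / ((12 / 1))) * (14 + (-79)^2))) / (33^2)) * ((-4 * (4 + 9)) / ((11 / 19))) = -892658 / 35937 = -24.84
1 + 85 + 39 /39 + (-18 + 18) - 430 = -343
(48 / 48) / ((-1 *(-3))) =1 / 3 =0.33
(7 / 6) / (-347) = -7 / 2082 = -0.00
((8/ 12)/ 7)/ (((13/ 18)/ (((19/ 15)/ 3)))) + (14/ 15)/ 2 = 713/ 1365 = 0.52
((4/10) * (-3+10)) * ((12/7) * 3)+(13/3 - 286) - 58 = -4879/15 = -325.27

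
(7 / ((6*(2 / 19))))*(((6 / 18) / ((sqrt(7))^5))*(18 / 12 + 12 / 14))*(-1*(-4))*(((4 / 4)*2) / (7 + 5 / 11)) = 2299*sqrt(7) / 84378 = 0.07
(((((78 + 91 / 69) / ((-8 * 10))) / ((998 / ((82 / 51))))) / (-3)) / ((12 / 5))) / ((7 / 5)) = 1121965 / 7080115392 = 0.00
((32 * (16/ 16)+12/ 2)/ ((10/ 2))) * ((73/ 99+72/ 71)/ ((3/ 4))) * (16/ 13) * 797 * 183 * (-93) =-3471070222208/ 11715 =-296292805.99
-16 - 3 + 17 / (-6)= -131 / 6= -21.83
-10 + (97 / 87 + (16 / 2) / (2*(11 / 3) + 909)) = -8.88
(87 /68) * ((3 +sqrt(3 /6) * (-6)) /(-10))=-261 /680 +261 * sqrt(2) /680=0.16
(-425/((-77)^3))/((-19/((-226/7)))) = 96050/60718889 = 0.00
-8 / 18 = -0.44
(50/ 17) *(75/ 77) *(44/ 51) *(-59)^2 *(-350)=-870250000/ 289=-3011245.67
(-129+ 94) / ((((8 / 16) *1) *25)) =-14 / 5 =-2.80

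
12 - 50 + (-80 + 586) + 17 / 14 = 6569 / 14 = 469.21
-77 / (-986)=77 / 986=0.08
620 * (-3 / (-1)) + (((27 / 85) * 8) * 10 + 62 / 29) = 930562 / 493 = 1887.55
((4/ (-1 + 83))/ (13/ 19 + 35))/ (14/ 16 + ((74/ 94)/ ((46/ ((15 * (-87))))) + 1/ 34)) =-2793304/ 43787645883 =-0.00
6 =6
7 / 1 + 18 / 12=8.50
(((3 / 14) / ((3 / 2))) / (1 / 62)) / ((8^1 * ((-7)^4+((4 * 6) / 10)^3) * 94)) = 3875 / 794477096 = 0.00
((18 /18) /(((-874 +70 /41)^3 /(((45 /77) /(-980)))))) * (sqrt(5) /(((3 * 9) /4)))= 68921 * sqrt(5) /517781248714758336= 0.00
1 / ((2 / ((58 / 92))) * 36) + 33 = 109325 / 3312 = 33.01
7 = 7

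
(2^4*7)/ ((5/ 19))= 2128/ 5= 425.60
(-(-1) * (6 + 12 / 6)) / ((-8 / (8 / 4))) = -2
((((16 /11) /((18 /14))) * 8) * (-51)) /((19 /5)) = -76160 /627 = -121.47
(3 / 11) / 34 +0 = 3 / 374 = 0.01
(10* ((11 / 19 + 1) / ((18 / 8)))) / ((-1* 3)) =-400 / 171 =-2.34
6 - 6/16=45/8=5.62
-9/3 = -3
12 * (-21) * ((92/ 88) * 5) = -14490/ 11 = -1317.27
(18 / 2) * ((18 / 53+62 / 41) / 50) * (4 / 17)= 72432 / 923525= 0.08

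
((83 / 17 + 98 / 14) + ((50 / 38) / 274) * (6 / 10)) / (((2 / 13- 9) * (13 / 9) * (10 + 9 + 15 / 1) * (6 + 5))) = -9466803 / 3806471020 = -0.00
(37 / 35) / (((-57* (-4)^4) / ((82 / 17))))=-1517 / 4341120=-0.00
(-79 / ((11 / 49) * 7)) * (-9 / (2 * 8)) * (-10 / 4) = -24885 / 352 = -70.70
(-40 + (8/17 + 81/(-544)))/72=-7195/13056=-0.55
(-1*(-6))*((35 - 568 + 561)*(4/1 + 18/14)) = 888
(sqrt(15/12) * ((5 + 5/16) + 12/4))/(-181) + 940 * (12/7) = 11280/7 - 133 * sqrt(5)/5792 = 1611.38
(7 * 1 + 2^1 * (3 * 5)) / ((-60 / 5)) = -37 / 12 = -3.08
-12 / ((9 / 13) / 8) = -416 / 3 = -138.67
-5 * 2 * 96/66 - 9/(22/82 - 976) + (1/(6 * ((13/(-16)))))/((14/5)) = -27858911/1906905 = -14.61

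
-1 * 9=-9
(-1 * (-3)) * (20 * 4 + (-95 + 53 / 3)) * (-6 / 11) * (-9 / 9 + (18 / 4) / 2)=-60 / 11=-5.45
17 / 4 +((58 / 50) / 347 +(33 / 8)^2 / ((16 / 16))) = 11808531 / 555200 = 21.27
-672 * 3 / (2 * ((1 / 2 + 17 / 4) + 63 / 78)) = -52416 / 289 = -181.37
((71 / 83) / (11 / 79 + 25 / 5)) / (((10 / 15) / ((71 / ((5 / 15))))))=3584151 / 67396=53.18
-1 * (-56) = 56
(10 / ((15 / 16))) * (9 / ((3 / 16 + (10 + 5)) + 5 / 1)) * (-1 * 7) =-10752 / 323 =-33.29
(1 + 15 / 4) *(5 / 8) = 95 / 32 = 2.97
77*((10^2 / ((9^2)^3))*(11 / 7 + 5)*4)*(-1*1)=-202400 / 531441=-0.38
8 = 8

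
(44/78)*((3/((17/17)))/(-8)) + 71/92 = 335/598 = 0.56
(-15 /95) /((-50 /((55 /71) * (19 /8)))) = 33 /5680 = 0.01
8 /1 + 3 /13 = 107 /13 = 8.23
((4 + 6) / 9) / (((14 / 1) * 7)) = 5 / 441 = 0.01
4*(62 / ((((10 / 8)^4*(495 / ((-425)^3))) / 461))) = -7262299332.53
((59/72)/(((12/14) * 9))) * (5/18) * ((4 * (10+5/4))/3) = 10325/23328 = 0.44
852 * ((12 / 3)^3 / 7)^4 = 14294188032 / 2401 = 5953431.08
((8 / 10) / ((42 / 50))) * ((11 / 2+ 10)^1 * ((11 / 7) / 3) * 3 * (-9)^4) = 7457670 / 49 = 152197.35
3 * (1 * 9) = 27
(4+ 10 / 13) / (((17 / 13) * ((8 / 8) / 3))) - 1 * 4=118 / 17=6.94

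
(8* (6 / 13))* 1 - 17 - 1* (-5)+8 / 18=-920 / 117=-7.86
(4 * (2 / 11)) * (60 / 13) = 480 / 143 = 3.36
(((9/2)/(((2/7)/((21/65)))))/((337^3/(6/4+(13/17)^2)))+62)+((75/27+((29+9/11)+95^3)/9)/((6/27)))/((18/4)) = 10856621362383350945/113882260552632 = 95331.98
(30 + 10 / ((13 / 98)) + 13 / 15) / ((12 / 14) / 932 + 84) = 67585378 / 53432145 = 1.26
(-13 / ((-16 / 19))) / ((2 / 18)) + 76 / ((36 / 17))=25175 / 144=174.83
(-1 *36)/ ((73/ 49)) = -1764/ 73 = -24.16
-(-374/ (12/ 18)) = 561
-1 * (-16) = 16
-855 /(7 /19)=-16245 /7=-2320.71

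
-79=-79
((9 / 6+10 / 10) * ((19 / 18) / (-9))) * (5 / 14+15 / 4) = -10925 / 9072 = -1.20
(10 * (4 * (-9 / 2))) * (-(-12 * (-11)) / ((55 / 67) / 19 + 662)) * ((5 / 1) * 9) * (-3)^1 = -4845.00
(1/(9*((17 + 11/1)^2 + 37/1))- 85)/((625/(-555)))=75.48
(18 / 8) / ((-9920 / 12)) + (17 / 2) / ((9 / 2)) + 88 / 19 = 11056183 / 1696320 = 6.52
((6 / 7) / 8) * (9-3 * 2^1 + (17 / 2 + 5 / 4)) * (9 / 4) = 1377 / 448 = 3.07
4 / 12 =1 / 3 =0.33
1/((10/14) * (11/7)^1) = 49/55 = 0.89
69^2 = 4761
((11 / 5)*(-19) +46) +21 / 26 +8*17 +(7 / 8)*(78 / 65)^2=46237 / 325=142.27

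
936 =936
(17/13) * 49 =833/13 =64.08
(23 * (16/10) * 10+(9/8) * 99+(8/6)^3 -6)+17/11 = 1134043/2376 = 477.29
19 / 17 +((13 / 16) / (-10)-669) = -1816861 / 2720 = -667.96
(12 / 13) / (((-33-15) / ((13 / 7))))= -1 / 28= -0.04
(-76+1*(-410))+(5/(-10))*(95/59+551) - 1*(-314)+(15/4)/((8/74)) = -390455/944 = -413.62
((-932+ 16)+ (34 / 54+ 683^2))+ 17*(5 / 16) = 201130103 / 432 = 465578.94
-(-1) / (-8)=-1 / 8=-0.12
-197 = -197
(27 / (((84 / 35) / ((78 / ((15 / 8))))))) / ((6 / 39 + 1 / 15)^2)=17795700 / 1849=9624.50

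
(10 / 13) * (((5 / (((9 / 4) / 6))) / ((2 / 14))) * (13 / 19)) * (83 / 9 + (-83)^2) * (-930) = -53888912000 / 171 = -315139836.26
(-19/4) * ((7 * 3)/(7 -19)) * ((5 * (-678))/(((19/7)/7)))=-581385/8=-72673.12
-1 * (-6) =6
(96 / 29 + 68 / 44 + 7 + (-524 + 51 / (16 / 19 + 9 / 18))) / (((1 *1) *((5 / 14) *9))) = -2117528 / 14355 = -147.51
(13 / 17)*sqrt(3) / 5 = 13*sqrt(3) / 85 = 0.26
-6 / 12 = -1 / 2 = -0.50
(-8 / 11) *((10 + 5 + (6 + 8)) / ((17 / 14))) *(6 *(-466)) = 9081408 / 187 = 48563.68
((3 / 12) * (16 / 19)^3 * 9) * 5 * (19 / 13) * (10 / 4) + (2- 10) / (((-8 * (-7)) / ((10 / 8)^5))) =811087975 / 33639424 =24.11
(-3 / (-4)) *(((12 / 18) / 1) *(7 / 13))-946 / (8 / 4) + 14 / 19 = -233165 / 494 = -471.99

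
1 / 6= 0.17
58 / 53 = 1.09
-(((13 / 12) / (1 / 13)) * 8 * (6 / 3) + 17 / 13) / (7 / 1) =-8839 / 273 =-32.38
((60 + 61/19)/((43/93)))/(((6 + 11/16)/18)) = 32167584/87419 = 367.97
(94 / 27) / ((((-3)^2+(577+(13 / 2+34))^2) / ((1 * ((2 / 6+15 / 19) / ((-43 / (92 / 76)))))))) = -553472 / 1917806746743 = -0.00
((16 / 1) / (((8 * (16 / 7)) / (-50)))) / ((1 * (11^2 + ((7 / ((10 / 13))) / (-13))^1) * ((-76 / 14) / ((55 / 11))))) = 30625 / 91428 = 0.33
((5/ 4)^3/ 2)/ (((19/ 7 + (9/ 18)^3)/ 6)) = 875/ 424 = 2.06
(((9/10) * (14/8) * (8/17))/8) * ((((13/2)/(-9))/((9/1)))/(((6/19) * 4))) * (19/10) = -32851/2937600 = -0.01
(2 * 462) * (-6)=-5544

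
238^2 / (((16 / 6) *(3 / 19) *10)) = 269059 / 20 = 13452.95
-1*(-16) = 16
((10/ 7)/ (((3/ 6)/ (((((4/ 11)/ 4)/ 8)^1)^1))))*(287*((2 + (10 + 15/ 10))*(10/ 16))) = 27675/ 352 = 78.62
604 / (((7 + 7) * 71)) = 302 / 497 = 0.61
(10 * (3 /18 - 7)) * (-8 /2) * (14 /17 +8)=41000 /17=2411.76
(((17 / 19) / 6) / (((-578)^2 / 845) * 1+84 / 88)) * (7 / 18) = 1106105 / 7559150418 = 0.00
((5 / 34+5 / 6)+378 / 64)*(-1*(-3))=11239 / 544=20.66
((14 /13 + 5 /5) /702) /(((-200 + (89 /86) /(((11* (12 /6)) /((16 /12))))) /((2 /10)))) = -1419 /479471590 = -0.00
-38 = -38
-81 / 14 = -5.79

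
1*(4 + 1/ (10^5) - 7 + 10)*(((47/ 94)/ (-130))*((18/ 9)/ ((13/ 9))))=-0.04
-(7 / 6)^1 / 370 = -7 / 2220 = -0.00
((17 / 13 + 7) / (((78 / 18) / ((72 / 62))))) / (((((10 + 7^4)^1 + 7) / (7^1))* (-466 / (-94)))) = 639576 / 491936861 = 0.00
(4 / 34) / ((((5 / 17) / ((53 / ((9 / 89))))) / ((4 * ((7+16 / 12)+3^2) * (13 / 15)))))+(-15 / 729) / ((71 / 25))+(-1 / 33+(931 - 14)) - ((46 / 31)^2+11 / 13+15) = 799974385279139 / 59273975475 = 13496.22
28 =28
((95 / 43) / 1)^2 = 4.88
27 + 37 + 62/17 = 1150/17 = 67.65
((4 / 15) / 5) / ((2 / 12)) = 8 / 25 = 0.32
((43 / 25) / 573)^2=1849 / 205205625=0.00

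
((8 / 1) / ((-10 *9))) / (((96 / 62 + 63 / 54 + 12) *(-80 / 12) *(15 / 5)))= 62 / 205275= 0.00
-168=-168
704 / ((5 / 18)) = 2534.40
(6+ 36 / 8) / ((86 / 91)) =11.11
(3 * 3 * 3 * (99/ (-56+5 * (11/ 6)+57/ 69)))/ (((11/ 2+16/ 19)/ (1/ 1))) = -14017212/ 1530109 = -9.16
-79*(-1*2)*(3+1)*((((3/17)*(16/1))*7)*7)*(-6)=-8918784/17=-524634.35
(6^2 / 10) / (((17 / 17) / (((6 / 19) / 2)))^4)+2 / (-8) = -645773 / 2606420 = -0.25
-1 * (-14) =14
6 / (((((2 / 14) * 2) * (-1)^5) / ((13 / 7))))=-39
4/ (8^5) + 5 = 40961/ 8192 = 5.00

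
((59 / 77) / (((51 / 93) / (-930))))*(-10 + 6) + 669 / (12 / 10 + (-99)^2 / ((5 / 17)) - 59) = 3915848205 / 753368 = 5197.79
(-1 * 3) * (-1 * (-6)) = -18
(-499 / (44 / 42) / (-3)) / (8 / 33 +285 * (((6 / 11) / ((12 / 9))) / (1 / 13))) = 1497 / 14293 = 0.10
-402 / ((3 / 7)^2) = -6566 / 3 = -2188.67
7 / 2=3.50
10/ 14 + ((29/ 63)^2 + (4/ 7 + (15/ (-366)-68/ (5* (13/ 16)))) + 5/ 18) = -236120182/ 15737085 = -15.00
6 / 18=1 / 3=0.33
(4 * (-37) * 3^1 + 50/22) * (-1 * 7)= 34013/11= 3092.09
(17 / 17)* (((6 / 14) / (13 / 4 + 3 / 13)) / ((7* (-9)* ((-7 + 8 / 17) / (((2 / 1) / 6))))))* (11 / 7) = 9724 / 62020917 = 0.00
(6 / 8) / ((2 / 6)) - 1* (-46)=193 / 4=48.25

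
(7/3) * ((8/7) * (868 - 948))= -640/3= -213.33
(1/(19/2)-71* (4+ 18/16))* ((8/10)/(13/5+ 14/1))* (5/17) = -276465/53618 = -5.16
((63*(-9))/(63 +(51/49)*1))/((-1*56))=1323/8368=0.16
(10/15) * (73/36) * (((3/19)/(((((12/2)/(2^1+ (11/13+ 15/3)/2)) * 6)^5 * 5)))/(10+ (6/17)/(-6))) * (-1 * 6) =-1301282816/1055992596394905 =-0.00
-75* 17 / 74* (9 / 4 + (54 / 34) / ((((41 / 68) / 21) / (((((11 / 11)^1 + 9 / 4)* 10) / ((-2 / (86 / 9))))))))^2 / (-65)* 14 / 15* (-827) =-195186426894091773 / 12936976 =-15087484655.93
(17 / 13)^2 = 1.71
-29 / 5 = -5.80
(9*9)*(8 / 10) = 324 / 5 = 64.80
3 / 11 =0.27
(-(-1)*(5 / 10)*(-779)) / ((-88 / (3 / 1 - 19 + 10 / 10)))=-11685 / 176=-66.39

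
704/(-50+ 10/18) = -6336/445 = -14.24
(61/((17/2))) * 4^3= 7808/17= 459.29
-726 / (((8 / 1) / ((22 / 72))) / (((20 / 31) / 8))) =-6655 / 2976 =-2.24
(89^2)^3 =496981290961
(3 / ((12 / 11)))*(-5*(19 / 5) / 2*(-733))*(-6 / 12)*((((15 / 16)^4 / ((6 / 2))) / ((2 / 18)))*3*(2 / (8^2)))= -69800383125 / 33554432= -2080.21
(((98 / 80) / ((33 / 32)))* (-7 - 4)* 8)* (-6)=3136 / 5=627.20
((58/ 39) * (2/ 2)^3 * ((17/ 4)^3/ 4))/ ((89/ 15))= 712385/ 148096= 4.81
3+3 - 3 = 3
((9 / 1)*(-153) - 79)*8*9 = -104832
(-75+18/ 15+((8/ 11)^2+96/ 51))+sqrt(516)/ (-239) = -734233/ 10285 - 2*sqrt(129)/ 239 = -71.48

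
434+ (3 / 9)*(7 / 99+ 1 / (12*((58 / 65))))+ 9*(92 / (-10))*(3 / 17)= 2456610157 / 5856840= 419.44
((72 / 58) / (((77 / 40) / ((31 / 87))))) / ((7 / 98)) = 29760 / 9251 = 3.22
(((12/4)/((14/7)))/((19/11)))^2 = 1089/1444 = 0.75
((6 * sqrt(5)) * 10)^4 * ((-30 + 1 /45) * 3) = -29138400000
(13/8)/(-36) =-13/288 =-0.05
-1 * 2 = -2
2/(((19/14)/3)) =84/19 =4.42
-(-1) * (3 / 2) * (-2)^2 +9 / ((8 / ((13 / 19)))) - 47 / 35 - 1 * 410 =-2152329 / 5320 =-404.57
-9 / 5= -1.80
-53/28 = -1.89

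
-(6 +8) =-14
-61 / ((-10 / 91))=5551 / 10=555.10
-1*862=-862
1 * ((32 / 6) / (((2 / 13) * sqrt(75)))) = 104 * sqrt(3) / 45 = 4.00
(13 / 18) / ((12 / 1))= 13 / 216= 0.06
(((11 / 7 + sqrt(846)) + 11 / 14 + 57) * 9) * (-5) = -37395 / 14 - 135 * sqrt(94) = -3979.94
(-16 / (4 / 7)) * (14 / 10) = -196 / 5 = -39.20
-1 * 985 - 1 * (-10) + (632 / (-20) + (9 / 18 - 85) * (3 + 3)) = -7568 / 5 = -1513.60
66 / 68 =33 / 34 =0.97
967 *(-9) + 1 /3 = -26108 /3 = -8702.67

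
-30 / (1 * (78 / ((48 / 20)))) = -12 / 13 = -0.92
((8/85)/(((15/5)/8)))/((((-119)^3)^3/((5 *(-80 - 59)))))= 8896/244057876719348208629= 0.00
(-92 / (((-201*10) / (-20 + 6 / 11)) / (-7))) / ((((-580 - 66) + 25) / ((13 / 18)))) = -19474 / 2686365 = -0.01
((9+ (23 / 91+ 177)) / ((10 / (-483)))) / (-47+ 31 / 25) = 5847405 / 29744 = 196.59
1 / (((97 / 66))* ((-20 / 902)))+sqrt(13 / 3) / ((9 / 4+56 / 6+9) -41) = -14883 / 485 -4* sqrt(39) / 245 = -30.79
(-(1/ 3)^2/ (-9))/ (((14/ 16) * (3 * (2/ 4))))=16/ 1701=0.01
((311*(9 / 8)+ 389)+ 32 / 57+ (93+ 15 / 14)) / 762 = 2660557 / 2432304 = 1.09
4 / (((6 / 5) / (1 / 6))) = 5 / 9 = 0.56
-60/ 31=-1.94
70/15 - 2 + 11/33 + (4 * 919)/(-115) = -3331/115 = -28.97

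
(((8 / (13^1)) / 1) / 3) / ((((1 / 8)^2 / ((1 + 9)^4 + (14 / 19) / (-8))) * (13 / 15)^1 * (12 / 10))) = 2398400 / 19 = 126231.58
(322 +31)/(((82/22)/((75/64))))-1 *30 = 212505/2624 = 80.99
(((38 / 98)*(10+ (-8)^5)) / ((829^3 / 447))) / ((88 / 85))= -0.01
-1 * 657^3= -283593393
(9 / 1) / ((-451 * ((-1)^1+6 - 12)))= 9 / 3157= 0.00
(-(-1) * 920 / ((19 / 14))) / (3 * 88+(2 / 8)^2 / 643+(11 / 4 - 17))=132509440 / 48819151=2.71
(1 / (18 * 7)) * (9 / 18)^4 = 1 / 2016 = 0.00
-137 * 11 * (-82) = 123574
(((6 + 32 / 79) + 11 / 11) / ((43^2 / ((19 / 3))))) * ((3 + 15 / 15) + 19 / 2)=100035 / 292142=0.34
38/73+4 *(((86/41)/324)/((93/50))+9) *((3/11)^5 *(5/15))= 0.54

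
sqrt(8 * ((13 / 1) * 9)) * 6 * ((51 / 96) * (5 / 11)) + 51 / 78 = 17 / 26 + 765 * sqrt(26) / 88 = 44.98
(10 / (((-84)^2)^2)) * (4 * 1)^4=10 / 194481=0.00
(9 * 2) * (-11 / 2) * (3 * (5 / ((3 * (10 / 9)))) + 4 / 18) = -935 / 2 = -467.50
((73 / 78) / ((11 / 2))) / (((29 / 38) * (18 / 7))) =9709 / 111969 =0.09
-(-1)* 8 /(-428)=-2 /107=-0.02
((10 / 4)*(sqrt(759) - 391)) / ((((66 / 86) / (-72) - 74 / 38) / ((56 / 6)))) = 178890320 / 38393 - 457520*sqrt(759) / 38393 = 4331.15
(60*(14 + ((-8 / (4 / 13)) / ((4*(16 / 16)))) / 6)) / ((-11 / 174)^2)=23463900 / 121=193916.53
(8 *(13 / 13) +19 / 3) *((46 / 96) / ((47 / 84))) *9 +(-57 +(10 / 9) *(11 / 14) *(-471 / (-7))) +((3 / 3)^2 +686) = 22087103 / 27636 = 799.21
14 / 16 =7 / 8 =0.88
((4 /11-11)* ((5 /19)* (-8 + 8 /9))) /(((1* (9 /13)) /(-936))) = -5624320 /209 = -26910.62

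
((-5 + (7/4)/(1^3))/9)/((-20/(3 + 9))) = 13/60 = 0.22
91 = 91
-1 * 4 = -4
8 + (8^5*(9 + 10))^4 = 150249883401868904759304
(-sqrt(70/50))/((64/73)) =-73*sqrt(35)/320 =-1.35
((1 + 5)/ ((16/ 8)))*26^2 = 2028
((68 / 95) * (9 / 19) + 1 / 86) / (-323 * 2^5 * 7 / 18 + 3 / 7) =-3429531 / 39305012150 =-0.00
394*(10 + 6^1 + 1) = 6698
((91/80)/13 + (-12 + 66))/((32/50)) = 21635/256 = 84.51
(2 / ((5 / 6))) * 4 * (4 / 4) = 48 / 5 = 9.60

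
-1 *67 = -67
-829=-829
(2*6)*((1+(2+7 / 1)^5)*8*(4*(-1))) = -22675200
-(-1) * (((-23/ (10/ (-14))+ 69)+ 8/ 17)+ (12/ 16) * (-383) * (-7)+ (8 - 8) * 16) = 718223/ 340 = 2112.42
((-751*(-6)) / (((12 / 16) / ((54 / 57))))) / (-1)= -108144 / 19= -5691.79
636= 636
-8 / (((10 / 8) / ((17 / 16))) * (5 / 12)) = -408 / 25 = -16.32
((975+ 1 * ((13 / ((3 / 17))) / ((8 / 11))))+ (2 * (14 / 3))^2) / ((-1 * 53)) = -83765 / 3816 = -21.95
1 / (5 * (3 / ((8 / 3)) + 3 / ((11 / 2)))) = 88 / 735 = 0.12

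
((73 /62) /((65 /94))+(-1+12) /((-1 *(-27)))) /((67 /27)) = 114802 /135005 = 0.85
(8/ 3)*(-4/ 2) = -16/ 3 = -5.33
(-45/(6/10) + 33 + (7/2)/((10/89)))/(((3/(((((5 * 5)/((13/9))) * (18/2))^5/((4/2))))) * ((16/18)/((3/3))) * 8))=-4433391884865234375/190102016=-23321119776.37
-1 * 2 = -2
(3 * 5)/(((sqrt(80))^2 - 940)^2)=0.00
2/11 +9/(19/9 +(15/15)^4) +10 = 4027/308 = 13.07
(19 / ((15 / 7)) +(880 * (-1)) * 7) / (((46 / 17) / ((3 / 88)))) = -1568539 / 20240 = -77.50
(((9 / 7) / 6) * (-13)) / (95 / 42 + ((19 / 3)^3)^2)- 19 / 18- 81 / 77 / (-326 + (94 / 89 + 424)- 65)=-1.09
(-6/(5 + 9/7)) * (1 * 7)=-147/22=-6.68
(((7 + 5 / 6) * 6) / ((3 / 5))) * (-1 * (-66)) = 5170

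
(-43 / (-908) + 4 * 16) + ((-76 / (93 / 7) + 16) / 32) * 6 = 928529 / 14074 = 65.97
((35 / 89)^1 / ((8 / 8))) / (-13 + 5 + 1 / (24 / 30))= -0.06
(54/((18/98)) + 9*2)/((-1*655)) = -312/655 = -0.48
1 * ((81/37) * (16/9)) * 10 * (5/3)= 2400/37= 64.86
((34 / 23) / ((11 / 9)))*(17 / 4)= 2601 / 506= 5.14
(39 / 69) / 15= 0.04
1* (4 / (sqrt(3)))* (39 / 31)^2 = 2028* sqrt(3) / 961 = 3.66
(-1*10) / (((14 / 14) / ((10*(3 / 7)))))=-300 / 7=-42.86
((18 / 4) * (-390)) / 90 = -39 / 2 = -19.50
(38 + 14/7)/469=40/469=0.09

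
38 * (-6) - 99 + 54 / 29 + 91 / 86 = -808255 / 2494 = -324.08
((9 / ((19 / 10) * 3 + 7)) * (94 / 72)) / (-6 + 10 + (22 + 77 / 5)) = 1175 / 52578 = 0.02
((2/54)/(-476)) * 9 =-1/1428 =-0.00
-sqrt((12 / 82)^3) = -6 * sqrt(246) / 1681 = -0.06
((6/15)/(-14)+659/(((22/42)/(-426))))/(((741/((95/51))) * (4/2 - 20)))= 206339501/2756754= 74.85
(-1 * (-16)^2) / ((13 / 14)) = -3584 / 13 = -275.69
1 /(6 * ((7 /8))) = 4 /21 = 0.19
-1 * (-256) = 256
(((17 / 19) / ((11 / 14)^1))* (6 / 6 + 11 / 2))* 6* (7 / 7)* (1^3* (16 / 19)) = 148512 / 3971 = 37.40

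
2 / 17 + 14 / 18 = 137 / 153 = 0.90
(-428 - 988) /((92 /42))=-14868 /23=-646.43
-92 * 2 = -184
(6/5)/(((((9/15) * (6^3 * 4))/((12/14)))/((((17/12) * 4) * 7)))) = 17/216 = 0.08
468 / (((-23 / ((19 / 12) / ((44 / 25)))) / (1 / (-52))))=0.35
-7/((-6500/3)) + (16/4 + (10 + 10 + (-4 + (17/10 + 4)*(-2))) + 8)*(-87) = -9387279/6500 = -1444.20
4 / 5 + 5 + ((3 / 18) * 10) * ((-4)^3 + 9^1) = -1288 / 15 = -85.87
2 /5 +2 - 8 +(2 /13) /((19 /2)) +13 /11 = -59801 /13585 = -4.40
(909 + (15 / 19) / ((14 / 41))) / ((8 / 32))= 484818 / 133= 3645.25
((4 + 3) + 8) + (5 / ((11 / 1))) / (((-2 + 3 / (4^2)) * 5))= 4769 / 319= 14.95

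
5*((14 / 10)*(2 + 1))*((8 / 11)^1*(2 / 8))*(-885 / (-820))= 3717 / 902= 4.12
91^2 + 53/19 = 157392/19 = 8283.79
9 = 9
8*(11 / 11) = 8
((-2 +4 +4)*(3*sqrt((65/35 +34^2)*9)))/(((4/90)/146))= 177390*sqrt(56735)/7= 6036102.74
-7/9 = -0.78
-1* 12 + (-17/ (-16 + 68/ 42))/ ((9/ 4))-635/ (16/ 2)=-329239/ 3624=-90.85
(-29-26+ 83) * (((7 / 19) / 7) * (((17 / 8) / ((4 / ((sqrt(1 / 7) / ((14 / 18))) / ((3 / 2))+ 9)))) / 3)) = 17 * sqrt(7) / 532+ 357 / 152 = 2.43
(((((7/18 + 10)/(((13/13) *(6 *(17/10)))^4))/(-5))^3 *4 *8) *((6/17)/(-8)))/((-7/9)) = -2599609375/202491162930769714701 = -0.00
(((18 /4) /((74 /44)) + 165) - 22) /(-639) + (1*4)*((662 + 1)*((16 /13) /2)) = 38579986 /23643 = 1631.77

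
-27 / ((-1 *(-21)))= -9 / 7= -1.29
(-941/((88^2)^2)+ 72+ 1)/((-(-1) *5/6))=13133325561/149923840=87.60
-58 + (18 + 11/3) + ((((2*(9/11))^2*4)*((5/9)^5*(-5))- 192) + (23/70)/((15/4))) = -231.08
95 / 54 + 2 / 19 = 1913 / 1026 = 1.86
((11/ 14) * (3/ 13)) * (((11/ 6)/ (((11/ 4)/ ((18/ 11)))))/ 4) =9/ 182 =0.05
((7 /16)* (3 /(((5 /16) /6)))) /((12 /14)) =147 /5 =29.40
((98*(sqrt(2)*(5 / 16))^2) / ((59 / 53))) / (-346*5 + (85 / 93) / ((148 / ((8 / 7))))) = -312769695 / 31469440768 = -0.01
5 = 5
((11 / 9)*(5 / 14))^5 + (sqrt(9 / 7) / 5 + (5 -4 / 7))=3*sqrt(7) / 35 + 141145720183 / 31757969376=4.67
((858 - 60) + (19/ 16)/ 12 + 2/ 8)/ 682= 153283/ 130944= 1.17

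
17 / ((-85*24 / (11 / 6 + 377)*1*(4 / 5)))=-2273 / 576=-3.95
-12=-12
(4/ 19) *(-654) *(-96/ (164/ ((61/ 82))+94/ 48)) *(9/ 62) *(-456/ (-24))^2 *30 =943055861760/ 10094189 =93425.62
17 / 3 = 5.67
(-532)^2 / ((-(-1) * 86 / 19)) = 2688728 / 43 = 62528.56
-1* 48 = -48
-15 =-15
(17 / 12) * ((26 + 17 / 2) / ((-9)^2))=391 / 648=0.60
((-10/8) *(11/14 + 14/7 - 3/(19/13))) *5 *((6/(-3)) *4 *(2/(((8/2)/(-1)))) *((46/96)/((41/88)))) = -411125/21812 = -18.85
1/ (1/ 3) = 3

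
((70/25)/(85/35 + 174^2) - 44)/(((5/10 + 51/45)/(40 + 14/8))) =-11680484841/10385501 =-1124.69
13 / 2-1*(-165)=343 / 2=171.50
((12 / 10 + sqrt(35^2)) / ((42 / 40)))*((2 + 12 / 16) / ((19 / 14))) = 3982 / 57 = 69.86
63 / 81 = 7 / 9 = 0.78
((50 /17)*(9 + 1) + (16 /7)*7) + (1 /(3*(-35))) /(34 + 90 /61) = 175412803 /3862740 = 45.41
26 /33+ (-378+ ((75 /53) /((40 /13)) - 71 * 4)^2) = 474714080105 /5932608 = 80017.77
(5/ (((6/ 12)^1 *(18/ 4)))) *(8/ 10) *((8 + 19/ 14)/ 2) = 524/ 63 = 8.32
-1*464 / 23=-464 / 23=-20.17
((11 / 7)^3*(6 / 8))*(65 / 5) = 51909 / 1372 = 37.83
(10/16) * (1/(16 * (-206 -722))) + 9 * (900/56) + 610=754.64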